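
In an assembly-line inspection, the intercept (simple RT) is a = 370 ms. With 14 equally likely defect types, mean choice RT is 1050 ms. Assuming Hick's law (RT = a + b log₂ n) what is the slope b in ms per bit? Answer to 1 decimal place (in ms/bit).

178.6 ms/bit

log₂(14) = 3.8074 bits.
b = (RT − a)/log₂ n = (1050 − 370) / 3.8074 = 178.602 ms/bit.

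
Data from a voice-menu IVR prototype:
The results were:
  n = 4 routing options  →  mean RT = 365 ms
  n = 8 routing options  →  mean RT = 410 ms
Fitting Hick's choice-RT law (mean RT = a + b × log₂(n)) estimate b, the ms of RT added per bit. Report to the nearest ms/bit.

45 ms/bit

Slope: b = (410 − 365) / (log₂ 8 − log₂ 4) = 45/1.0000 = 45 ms/bit.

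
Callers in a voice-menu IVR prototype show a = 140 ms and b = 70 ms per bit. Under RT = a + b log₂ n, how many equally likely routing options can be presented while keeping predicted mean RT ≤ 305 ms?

Set 140 + 70·log₂ n ≤ 305 → log₂ n ≤ (305 − 140)/70 = 2.3571.
So n ≤ 2^2.3571 = 5.124; the largest integer n is 5.

5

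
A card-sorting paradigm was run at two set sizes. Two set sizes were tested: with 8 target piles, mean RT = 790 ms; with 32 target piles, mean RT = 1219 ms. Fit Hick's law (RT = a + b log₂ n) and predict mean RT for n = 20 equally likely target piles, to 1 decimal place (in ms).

Fit slope and intercept:
  b = (1219 − 790) / (log₂ 32 − log₂ 8) = 429 / (5 − 3) = 214.500 ms/bit
  a = 790 − 214.500 × 3 = 146.500 ms
Then RT(20) = 146.500 + 214.500 × log₂ 20 = 146.500 + 214.500 × 4.3219 ≈ 1073.554 ms.

1073.6 ms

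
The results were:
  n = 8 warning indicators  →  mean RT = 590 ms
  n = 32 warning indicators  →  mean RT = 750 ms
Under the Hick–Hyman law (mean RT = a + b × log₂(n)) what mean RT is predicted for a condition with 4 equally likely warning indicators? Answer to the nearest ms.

510 ms

Fit slope and intercept:
  b = (750 − 590) / (log₂ 32 − log₂ 8) = 160 / (5 − 3) = 80 ms/bit
  a = 590 − 80 × 3 = 350 ms
Then RT(4) = 350 + 80 × log₂ 4 = 350 + 80 × 2 ≈ 510.000 ms.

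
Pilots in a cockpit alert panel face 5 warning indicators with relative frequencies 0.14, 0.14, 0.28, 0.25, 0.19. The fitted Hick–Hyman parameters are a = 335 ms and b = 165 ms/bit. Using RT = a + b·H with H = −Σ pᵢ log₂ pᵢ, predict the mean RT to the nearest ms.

709 ms

Entropy contributions −pᵢ log₂ pᵢ: 0.3971, 0.3971, 0.5142, 0.5000, 0.4552; sum H = 2.2637 bits.
RT = a + bH = 335 + 165·2.2637 = 708.51 ms.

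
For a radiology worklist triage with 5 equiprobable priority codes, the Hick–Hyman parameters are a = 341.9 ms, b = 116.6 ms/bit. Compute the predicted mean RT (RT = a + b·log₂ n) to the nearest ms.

613 ms

log₂(5) = 2.3219 bits, so RT = 341.9 + 116.6 × 2.3219 ≈ 612.637 ms.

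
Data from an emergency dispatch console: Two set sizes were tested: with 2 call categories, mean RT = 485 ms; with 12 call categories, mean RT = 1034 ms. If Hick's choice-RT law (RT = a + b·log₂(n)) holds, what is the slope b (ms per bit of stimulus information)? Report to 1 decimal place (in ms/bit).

b = (RT₂ − RT₁)/(log₂ n₂ − log₂ n₁) = (1034 − 485)/(3.5850 − 1) = 212.382 ms/bit.

212.4 ms/bit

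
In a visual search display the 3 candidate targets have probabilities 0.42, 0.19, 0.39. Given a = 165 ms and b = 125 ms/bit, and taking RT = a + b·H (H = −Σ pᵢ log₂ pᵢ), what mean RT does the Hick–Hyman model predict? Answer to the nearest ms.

354 ms

Entropy contributions −pᵢ log₂ pᵢ: 0.5256, 0.4552, 0.5298; sum H = 1.5107 bits.
RT = a + bH = 165 + 125·1.5107 = 353.83 ms.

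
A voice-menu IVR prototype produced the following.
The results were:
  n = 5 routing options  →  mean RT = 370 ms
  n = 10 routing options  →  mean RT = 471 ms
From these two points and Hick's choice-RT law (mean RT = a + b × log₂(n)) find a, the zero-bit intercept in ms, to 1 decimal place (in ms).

Slope: b = (471 − 370) / (log₂ 10 − log₂ 5) = 101/1.0000 = 101.000 ms/bit.
Intercept: a = 370 − 101.000·log₂(5) = 135.485 ms.

135.5 ms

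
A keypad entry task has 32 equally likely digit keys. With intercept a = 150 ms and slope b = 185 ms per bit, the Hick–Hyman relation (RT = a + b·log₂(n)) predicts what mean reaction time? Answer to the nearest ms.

1075 ms

log₂(32) = 5 bits, so RT = 150 + 185 × 5 ≈ 1075.000 ms.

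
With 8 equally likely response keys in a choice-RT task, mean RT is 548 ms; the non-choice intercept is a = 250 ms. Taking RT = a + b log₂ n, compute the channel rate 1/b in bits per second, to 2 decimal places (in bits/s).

b = (548 − 250)/log₂ 8 = 298/3 = 99.333 ms per bit = 0.09933 s/bit; the reciprocal is 10.067 bits/s.

10.07 bits/s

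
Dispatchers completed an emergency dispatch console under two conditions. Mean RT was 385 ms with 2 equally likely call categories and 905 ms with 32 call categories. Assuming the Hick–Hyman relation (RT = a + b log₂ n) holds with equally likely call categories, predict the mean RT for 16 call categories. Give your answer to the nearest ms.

RT is linear in log₂ n, so two points fix the line:
  b = (905 − 385) / (log₂ 32 − log₂ 2) = 520 / (5 − 1) = 130 ms/bit
  a = 385 − 130 × 1 = 255 ms
Then RT(16) = 255 + 130 × log₂ 16 = 255 + 130 × 4 ≈ 775.000 ms.

775 ms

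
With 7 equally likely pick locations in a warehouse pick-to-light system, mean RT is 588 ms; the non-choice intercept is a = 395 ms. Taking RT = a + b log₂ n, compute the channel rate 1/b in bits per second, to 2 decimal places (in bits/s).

Choice component = 588 − 395 = 193 ms over log₂(7) = 2.8074 bits.
b = 193 / 2.8074 = 68.748 ms/bit, so 1/b = 14.546 bits/s.

14.55 bits/s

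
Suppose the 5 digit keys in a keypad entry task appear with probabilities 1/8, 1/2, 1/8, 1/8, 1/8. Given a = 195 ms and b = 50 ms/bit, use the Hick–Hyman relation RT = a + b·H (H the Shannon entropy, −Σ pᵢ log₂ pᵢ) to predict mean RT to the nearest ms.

295 ms

Each term −pᵢ log₂ pᵢ: 0.125·3 + 0.5·1 + 0.125·3 + 0.125·3 + 0.125·3; summed, H = 2.000 bits.
Mean RT = a + bH = 195 + 50·2.000 = 295.00 ms.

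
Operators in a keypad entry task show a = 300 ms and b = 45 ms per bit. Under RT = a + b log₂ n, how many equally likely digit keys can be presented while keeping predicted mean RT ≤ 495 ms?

45·log₂ n ≤ 495 − 300 = 195, giving log₂ n ≤ 4.3333 and n ≤ 20.159. The largest whole number is 20.

20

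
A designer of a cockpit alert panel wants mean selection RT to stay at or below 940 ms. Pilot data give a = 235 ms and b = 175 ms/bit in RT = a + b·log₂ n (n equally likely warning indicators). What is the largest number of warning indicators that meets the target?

16

Set 235 + 175·log₂ n ≤ 940 → log₂ n ≤ (940 − 235)/175 = 4.0286.
So n ≤ 2^4.0286 = 16.320; the largest integer n is 16.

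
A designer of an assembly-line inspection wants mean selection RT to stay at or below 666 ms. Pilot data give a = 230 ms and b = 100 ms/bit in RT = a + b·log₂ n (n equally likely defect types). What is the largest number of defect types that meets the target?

20

Set 230 + 100·log₂ n ≤ 666 → log₂ n ≤ (666 − 230)/100 = 4.3600.
So n ≤ 2^4.3600 = 20.535; the largest integer n is 20.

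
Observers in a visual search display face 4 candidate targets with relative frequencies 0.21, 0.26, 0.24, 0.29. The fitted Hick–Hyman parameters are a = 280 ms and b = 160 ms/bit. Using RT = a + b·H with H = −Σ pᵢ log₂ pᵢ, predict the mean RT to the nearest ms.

598 ms

Entropy contributions −pᵢ log₂ pᵢ: 0.4728, 0.5053, 0.4941, 0.5179; sum H = 1.9901 bits.
RT = a + bH = 280 + 160·1.9901 = 598.42 ms.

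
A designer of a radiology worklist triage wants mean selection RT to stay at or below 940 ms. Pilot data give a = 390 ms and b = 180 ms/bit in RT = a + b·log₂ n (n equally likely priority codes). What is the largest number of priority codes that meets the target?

Information budget: (940 − 390)/180 = 3.0556 bits, so n ≤ 2^3.0556 = 8.314 → at most 8.

8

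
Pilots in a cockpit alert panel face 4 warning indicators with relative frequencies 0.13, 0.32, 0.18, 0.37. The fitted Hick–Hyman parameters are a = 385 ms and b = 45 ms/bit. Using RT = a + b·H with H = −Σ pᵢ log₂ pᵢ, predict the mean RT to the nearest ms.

470 ms

Entropy contributions −pᵢ log₂ pᵢ: 0.3826, 0.5260, 0.4453, 0.5307; sum H = 1.8847 bits.
RT = a + bH = 385 + 45·1.8847 = 469.81 ms.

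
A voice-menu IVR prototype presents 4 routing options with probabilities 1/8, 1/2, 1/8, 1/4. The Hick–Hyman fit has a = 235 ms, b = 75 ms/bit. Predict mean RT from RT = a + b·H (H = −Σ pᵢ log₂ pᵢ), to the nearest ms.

Each term −pᵢ log₂ pᵢ: 0.125·3 + 0.5·1 + 0.125·3 + 0.25·2; summed, H = 1.750 bits.
Mean RT = a + bH = 235 + 75·1.750 = 366.25 ms.

366 ms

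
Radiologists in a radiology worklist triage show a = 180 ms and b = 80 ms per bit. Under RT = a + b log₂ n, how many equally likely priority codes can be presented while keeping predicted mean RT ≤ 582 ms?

32

80·log₂ n ≤ 582 − 180 = 402, giving log₂ n ≤ 5.0250 and n ≤ 32.559. The largest whole number is 32.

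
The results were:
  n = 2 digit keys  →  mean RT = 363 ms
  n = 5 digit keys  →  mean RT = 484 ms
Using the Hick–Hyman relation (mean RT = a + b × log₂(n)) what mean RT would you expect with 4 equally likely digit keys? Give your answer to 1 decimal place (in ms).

With log₂ n on the abscissa the relation is linear; from the two conditions:
  b = (484 − 363) / (log₂ 5 − log₂ 2) = 121 / (2.3219 − 1) = 91.533 ms/bit
  a = 363 − 91.533 × 1 = 271.467 ms
Then RT(4) = 271.467 + 91.533 × log₂ 4 = 271.467 + 91.533 × 2 ≈ 454.533 ms.

454.5 ms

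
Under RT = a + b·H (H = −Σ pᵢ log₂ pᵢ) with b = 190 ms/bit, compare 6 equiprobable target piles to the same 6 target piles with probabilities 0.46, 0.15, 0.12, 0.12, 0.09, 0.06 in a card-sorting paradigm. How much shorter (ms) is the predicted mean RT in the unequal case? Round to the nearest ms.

70 ms

Equiprobable entropy H₀ = log₂ 6 = 2.5850 bits.
Skewed entropy H = −Σ pᵢ log₂ pᵢ = 2.2162 bits.
ΔRT = b·(H₀ − H) = 190 × 0.3688 = 70.06 ms.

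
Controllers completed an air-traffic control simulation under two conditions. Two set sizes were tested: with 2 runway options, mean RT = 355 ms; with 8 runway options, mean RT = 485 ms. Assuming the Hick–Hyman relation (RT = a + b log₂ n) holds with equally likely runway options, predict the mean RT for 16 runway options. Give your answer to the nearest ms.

550 ms

RT is linear in log₂ n, so two points fix the line:
  b = (485 − 355) / (log₂ 8 − log₂ 2) = 130 / (3 − 1) = 65 ms/bit
  a = 355 − 65 × 1 = 290 ms
Then RT(16) = 290 + 65 × log₂ 16 = 290 + 65 × 4 ≈ 550.000 ms.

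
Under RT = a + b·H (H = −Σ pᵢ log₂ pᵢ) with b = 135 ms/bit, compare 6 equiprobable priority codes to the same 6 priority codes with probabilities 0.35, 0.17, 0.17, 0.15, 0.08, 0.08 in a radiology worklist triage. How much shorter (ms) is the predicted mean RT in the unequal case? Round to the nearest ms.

Equiprobable entropy H₀ = log₂ 6 = 2.5850 bits.
Skewed entropy H = −Σ pᵢ log₂ pᵢ = 2.3928 bits.
ΔRT = b·(H₀ − H) = 135 × 0.1921 = 25.94 ms.

26 ms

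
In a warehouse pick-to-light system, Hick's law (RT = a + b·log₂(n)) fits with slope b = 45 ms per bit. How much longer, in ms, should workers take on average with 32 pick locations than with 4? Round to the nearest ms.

135 ms

ΔRT = (a + b log₂ n₂) − (a + b log₂ n₁) = b·(log₂ n₂ − log₂ n₁).
log₂(32) − log₂(4) = log₂(32/4) = log₂(8) = 3.
ΔRT = 45 × 3.0000 = 135.000 ms.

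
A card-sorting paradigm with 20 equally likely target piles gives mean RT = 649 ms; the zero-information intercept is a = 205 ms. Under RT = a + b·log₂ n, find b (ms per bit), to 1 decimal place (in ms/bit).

102.7 ms/bit

20 alternatives carry log₂ 20 = 4.3219 bits; the choice cost is 649 − 205 = 444 ms, so b = 444/4.3219 = 102.732 ms/bit.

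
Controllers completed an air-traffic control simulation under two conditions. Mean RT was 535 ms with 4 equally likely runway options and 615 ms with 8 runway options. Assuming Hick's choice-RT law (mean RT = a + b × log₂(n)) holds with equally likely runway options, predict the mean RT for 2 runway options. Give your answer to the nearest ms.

RT is linear in log₂ n, so two points fix the line:
  b = (615 − 535) / (log₂ 8 − log₂ 4) = 80 / (3 − 2) = 80 ms/bit
  a = 535 − 80 × 2 = 375 ms
Then RT(2) = 375 + 80 × log₂ 2 = 375 + 80 × 1 ≈ 455.000 ms.

455 ms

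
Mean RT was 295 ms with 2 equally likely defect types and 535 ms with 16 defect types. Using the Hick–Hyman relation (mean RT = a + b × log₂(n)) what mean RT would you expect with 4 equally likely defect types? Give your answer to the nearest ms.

375 ms

Fit slope and intercept:
  b = (535 − 295) / (log₂ 16 − log₂ 2) = 240 / (4 − 1) = 80 ms/bit
  a = 295 − 80 × 1 = 215 ms
Then RT(4) = 215 + 80 × log₂ 4 = 215 + 80 × 2 ≈ 375.000 ms.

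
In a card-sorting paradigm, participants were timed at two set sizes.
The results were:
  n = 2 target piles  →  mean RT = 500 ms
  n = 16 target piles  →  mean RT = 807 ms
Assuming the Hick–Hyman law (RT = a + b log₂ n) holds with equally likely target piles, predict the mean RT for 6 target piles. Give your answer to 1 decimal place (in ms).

RT is linear in log₂ n, so two points fix the line:
  b = (807 − 500) / (log₂ 16 − log₂ 2) = 307 / (4 − 1) = 102.333 ms/bit
  a = 500 − 102.333 × 1 = 397.667 ms
Then RT(6) = 397.667 + 102.333 × log₂ 6 = 397.667 + 102.333 × 2.5850 ≈ 662.194 ms.

662.2 ms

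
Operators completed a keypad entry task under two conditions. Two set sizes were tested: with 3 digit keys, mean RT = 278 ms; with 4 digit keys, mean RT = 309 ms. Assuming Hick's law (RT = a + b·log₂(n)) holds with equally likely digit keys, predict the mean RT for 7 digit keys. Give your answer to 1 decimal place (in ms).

Fit slope and intercept:
  b = (309 − 278) / (log₂ 4 − log₂ 3) = 31 / (2 − 1.5850) = 74.692 ms/bit
  a = 278 − 74.692 × 1.5850 = 159.616 ms
Then RT(7) = 159.616 + 74.692 × log₂ 7 = 159.616 + 74.692 × 2.8074 ≈ 369.303 ms.

369.3 ms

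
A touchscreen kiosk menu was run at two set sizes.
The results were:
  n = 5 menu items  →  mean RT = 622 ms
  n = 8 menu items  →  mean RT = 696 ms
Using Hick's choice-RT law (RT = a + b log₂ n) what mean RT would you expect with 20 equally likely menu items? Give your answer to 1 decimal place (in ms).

Solve the two-equation system in a and b:
  b = (696 − 622) / (log₂ 8 − log₂ 5) = 74 / (3 − 2.3219) = 109.133 ms/bit
  a = 622 − 109.133 × 2.3219 = 368.601 ms
Then RT(20) = 368.601 + 109.133 × log₂ 20 = 368.601 + 109.133 × 4.3219 ≈ 840.266 ms.

840.3 ms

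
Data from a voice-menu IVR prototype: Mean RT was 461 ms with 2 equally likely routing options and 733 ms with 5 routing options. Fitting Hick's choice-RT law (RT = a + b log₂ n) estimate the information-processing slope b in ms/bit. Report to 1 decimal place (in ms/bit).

205.8 ms/bit

The slope on a log₂ axis is (733 − 461) / (2.3219 − 1) = 205.760 ms/bit.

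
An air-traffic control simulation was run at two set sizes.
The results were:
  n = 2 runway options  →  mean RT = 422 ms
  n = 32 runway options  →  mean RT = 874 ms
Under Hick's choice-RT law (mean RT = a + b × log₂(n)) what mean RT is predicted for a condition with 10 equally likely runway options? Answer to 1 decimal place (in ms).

684.4 ms

With log₂ n on the abscissa the relation is linear; from the two conditions:
  b = (874 − 422) / (log₂ 32 − log₂ 2) = 452 / (5 − 1) = 113.000 ms/bit
  a = 422 − 113.000 × 1 = 309.000 ms
Then RT(10) = 309.000 + 113.000 × log₂ 10 = 309.000 + 113.000 × 3.3219 ≈ 684.378 ms.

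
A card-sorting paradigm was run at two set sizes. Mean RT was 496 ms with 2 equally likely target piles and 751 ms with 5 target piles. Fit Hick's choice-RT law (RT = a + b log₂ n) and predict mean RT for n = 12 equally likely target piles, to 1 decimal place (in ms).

RT is linear in log₂ n, so two points fix the line:
  b = (751 − 496) / (log₂ 5 − log₂ 2) = 255 / (2.3219 − 1) = 192.900 ms/bit
  a = 496 − 192.900 × 1 = 303.100 ms
Then RT(12) = 303.100 + 192.900 × log₂ 12 = 303.100 + 192.900 × 3.5850 ≈ 994.639 ms.

994.6 ms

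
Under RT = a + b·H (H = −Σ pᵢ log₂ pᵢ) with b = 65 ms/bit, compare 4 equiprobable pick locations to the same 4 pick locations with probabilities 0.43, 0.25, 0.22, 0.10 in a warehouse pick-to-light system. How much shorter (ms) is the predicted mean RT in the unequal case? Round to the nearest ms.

The RT saving is b·ΔH. Equiprobable H₀ = log₂(4) = 2.0000 bits; with the given probabilities H = 1.8363 bits.
b·(H₀ − H) = 65 × (2.0000 − 1.8363) = 10.64 ms.

11 ms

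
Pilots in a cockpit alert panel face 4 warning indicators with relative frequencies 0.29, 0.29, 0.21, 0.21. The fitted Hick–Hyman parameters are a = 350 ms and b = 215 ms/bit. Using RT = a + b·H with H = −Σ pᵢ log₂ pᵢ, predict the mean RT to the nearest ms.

776 ms

H = 0.29·log₂(1/0.29) + 0.29·log₂(1/0.29) + 0.21·log₂(1/0.21) + 0.21·log₂(1/0.21) = 1.9815 bits.
RT = 350 + 215 × 1.9815 = 776.01 ms.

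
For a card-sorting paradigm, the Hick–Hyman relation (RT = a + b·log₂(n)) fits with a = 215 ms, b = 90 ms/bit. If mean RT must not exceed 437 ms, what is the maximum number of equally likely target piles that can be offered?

5

Information budget: (437 − 215)/90 = 2.4667 bits, so n ≤ 2^2.4667 = 5.528 → at most 5.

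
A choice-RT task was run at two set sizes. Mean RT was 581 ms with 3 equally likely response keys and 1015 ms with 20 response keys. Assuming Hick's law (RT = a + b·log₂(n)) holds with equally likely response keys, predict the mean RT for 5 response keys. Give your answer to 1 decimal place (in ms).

697.9 ms

Solve the two-equation system in a and b:
  b = (1015 − 581) / (log₂ 20 − log₂ 3) = 434 / (4.3219 − 1.5850) = 158.570 ms/bit
  a = 581 − 158.570 × 1.5850 = 329.673 ms
Then RT(5) = 329.673 + 158.570 × log₂ 5 = 329.673 + 158.570 × 2.3219 ≈ 697.860 ms.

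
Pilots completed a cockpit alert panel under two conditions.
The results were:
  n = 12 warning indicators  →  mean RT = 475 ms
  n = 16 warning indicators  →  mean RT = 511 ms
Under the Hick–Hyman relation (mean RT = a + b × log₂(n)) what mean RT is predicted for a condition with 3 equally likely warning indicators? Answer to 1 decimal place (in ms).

301.5 ms

With log₂ n on the abscissa the relation is linear; from the two conditions:
  b = (511 − 475) / (log₂ 16 − log₂ 12) = 36 / (4 − 3.5850) = 86.739 ms/bit
  a = 475 − 86.739 × 3.5850 = 164.043 ms
Then RT(3) = 164.043 + 86.739 × log₂ 3 = 164.043 + 86.739 × 1.5850 ≈ 301.522 ms.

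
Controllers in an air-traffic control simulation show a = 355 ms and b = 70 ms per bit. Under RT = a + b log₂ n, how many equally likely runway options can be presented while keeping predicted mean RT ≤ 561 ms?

7

70·log₂ n ≤ 561 − 355 = 206, giving log₂ n ≤ 2.9429 and n ≤ 7.689. The largest whole number is 7.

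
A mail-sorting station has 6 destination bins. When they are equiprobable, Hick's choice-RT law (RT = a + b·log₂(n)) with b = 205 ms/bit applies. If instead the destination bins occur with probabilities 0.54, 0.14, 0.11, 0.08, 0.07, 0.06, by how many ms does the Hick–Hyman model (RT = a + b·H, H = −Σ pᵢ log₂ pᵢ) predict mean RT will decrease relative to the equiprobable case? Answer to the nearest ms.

Equiprobable entropy H₀ = log₂ 6 = 2.5850 bits.
Skewed entropy H = −Σ pᵢ log₂ pᵢ = 2.0310 bits.
ΔRT = b·(H₀ − H) = 205 × 0.5539 = 113.55 ms.

114 ms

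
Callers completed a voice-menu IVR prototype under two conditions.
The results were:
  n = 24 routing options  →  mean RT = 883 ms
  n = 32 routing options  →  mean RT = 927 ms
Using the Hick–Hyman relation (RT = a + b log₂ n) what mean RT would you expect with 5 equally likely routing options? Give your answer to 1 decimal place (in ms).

Solve the two-equation system in a and b:
  b = (927 − 883) / (log₂ 32 − log₂ 24) = 44 / (5 − 4.5850) = 106.015 ms/bit
  a = 883 − 106.015 × 4.5850 = 396.927 ms
Then RT(5) = 396.927 + 106.015 × log₂ 5 = 396.927 + 106.015 × 2.3219 ≈ 643.086 ms.

643.1 ms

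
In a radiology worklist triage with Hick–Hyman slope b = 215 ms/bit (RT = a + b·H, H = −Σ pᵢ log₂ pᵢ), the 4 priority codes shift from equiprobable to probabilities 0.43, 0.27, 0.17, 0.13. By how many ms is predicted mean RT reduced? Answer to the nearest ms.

32 ms

The RT saving is b·ΔH. Equiprobable H₀ = log₂(4) = 2.0000 bits; with the given probabilities H = 1.8508 bits.
b·(H₀ − H) = 215 × (2.0000 − 1.8508) = 32.07 ms.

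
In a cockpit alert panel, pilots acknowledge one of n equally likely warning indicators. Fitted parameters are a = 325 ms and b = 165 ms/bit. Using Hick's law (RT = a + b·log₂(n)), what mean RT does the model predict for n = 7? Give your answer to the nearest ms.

788 ms

log₂(7) = 2.8074 bits, so RT = 325 + 165 × 2.8074 ≈ 788.214 ms.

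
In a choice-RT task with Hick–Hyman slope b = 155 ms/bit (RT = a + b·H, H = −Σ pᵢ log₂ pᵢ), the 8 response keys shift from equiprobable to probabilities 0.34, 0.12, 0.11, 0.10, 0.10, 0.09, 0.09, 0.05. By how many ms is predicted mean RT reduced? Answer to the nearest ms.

Equiprobable entropy H₀ = log₂ 8 = 3.0000 bits.
Skewed entropy H = −Σ pᵢ log₂ pᵢ = 2.7523 bits.
ΔRT = b·(H₀ − H) = 155 × 0.2477 = 38.39 ms.

38 ms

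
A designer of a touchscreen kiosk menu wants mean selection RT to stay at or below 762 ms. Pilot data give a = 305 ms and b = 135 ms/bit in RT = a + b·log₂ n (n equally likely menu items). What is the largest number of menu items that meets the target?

10

Set 305 + 135·log₂ n ≤ 762 → log₂ n ≤ (762 − 305)/135 = 3.3852.
So n ≤ 2^3.3852 = 10.448; the largest integer n is 10.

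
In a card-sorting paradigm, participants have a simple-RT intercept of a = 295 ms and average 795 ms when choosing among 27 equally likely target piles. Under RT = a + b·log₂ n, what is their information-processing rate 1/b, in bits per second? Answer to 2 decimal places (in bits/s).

9.51 bits/s

Choice component = 795 − 295 = 500 ms over log₂(27) = 4.7549 bits.
b = 500 / 4.7549 = 105.155 ms/bit, so 1/b = 9.510 bits/s.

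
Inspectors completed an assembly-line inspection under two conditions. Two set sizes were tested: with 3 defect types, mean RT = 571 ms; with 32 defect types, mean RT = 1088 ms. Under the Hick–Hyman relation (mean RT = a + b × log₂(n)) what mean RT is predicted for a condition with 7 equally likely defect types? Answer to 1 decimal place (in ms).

756.1 ms

RT is linear in log₂ n, so two points fix the line:
  b = (1088 − 571) / (log₂ 32 − log₂ 3) = 517 / (5 − 1.5850) = 151.389 ms/bit
  a = 571 − 151.389 × 1.5850 = 331.054 ms
Then RT(7) = 331.054 + 151.389 × log₂ 7 = 331.054 + 151.389 × 2.8074 ≈ 756.057 ms.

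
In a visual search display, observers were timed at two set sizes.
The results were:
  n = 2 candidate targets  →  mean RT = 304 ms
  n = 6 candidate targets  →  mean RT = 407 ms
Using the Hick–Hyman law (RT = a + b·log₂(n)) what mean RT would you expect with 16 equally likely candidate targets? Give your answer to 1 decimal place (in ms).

Solve the two-equation system in a and b:
  b = (407 − 304) / (log₂ 6 − log₂ 2) = 103 / (2.5850 − 1) = 64.986 ms/bit
  a = 304 − 64.986 × 1 = 239.014 ms
Then RT(16) = 239.014 + 64.986 × log₂ 16 = 239.014 + 64.986 × 4 ≈ 498.957 ms.

499.0 ms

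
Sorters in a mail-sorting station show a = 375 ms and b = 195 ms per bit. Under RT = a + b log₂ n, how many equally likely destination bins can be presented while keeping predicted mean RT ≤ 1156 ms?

Information budget: (1156 − 375)/195 = 4.0051 bits, so n ≤ 2^4.0051 = 16.057 → at most 16.

16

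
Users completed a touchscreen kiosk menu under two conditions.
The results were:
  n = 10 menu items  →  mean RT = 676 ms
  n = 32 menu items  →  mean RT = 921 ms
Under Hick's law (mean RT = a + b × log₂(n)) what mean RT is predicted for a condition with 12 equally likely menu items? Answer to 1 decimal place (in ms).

With log₂ n on the abscissa the relation is linear; from the two conditions:
  b = (921 − 676) / (log₂ 32 − log₂ 10) = 245 / (5 − 3.3219) = 146.001 ms/bit
  a = 676 − 146.001 × 3.3219 = 190.996 ms
Then RT(12) = 190.996 + 146.001 × log₂ 12 = 190.996 + 146.001 × 3.5850 ≈ 714.403 ms.

714.4 ms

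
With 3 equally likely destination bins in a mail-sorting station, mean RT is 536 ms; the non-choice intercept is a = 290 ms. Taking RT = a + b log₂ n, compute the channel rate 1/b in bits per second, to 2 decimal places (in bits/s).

6.44 bits/s

Choice component = 536 − 290 = 246 ms over log₂(3) = 1.5850 bits.
b = 246 / 1.5850 = 155.209 ms/bit, so 1/b = 6.443 bits/s.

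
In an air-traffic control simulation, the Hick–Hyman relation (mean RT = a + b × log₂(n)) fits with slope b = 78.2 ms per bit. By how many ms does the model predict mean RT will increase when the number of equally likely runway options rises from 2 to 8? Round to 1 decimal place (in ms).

Only the slope matters, since a is common to both: ΔRT = b·log₂(n₂/n₁).
log₂(8) − log₂(2) = log₂(8/2) = log₂(4) = 2.
ΔRT = 78.2 × 2.0000 = 156.400 ms.

156.4 ms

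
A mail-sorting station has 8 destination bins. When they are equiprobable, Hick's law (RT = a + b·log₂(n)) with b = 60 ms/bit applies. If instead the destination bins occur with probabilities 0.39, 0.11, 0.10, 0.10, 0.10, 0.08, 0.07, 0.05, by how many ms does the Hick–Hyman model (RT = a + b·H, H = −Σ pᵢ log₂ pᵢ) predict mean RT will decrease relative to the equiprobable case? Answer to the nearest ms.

21 ms

Equiprobable entropy H₀ = log₂ 8 = 3.0000 bits.
Skewed entropy H = −Σ pᵢ log₂ pᵢ = 2.6528 bits.
ΔRT = b·(H₀ − H) = 60 × 0.3472 = 20.83 ms.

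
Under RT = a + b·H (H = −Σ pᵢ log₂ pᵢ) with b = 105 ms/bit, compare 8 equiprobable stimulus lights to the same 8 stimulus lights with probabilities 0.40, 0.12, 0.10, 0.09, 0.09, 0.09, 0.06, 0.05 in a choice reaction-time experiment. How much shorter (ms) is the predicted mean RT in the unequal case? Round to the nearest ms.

Equiprobable entropy H₀ = log₂ 8 = 3.0000 bits.
Skewed entropy H = −Σ pᵢ log₂ pᵢ = 2.6256 bits.
ΔRT = b·(H₀ − H) = 105 × 0.3744 = 39.31 ms.

39 ms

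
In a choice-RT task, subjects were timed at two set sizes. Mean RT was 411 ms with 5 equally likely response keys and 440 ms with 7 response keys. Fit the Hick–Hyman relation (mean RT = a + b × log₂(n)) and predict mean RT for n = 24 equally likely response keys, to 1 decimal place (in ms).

With log₂ n on the abscissa the relation is linear; from the two conditions:
  b = (440 − 411) / (log₂ 7 − log₂ 5) = 29 / (2.8074 − 2.3219) = 59.741 ms/bit
  a = 411 − 59.741 × 2.3219 = 272.285 ms
Then RT(24) = 272.285 + 59.741 × log₂ 24 = 272.285 + 59.741 × 4.5850 ≈ 546.196 ms.

546.2 ms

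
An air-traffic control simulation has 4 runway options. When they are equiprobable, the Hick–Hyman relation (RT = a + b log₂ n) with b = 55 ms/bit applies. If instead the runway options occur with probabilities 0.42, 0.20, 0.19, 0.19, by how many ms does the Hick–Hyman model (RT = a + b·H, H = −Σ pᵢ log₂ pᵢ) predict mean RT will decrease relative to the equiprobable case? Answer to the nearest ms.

5 ms

Equiprobable entropy H₀ = log₂ 4 = 2.0000 bits.
Skewed entropy H = −Σ pᵢ log₂ pᵢ = 1.9005 bits.
ΔRT = b·(H₀ − H) = 55 × 0.0995 = 5.47 ms.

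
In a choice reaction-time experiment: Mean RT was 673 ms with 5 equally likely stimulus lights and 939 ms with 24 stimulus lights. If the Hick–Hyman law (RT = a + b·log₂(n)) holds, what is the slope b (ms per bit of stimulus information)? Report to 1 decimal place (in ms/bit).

Slope: b = (939 − 673) / (log₂ 24 − log₂ 5) = 266/2.2630 = 117.541 ms/bit.

117.5 ms/bit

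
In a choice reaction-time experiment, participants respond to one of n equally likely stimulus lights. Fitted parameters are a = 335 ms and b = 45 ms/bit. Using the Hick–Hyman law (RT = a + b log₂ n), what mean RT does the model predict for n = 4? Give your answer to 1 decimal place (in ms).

425.0 ms

log₂(4) = 2 bits, so RT = 335 + 45 × 2 ≈ 425.000 ms.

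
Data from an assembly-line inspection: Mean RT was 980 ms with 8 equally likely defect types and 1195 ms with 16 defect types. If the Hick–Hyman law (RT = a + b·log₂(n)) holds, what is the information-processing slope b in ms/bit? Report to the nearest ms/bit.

215 ms/bit

b = (RT₂ − RT₁)/(log₂ n₂ − log₂ n₁) = (1195 − 980)/(4 − 3) = 215 ms/bit.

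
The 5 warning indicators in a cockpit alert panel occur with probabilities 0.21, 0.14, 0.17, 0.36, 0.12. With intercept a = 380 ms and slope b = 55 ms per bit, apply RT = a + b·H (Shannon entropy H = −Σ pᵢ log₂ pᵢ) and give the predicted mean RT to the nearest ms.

501 ms

H = 0.21·log₂(1/0.21) + 0.14·log₂(1/0.14) + 0.17·log₂(1/0.17) + 0.36·log₂(1/0.36) + 0.12·log₂(1/0.12) = 2.2022 bits.
RT = 380 + 55 × 2.2022 = 501.12 ms.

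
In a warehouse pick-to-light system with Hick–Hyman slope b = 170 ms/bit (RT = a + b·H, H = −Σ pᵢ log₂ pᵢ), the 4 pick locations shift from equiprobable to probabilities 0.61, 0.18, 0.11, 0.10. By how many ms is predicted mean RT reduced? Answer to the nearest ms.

74 ms

Equiprobable entropy H₀ = log₂ 4 = 2.0000 bits.
Skewed entropy H = −Σ pᵢ log₂ pᵢ = 1.5628 bits.
ΔRT = b·(H₀ − H) = 170 × 0.4372 = 74.33 ms.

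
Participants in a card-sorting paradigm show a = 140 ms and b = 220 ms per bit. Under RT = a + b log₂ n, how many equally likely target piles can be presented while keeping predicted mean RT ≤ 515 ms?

3

220·log₂ n ≤ 515 − 140 = 375, giving log₂ n ≤ 1.7045 and n ≤ 3.259. The largest whole number is 3.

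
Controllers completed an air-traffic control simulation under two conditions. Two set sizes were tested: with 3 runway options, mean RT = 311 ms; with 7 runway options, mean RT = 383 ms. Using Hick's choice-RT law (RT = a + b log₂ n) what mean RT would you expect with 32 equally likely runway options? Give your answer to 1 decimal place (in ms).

Solve the two-equation system in a and b:
  b = (383 − 311) / (log₂ 7 − log₂ 3) = 72 / (2.8074 − 1.5850) = 58.901 ms/bit
  a = 311 − 58.901 × 1.5850 = 217.644 ms
Then RT(32) = 217.644 + 58.901 × log₂ 32 = 217.644 + 58.901 × 5 ≈ 512.149 ms.

512.1 ms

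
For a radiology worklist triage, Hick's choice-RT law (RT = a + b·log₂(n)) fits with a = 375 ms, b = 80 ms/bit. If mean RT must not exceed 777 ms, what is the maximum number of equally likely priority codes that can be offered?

Information budget: (777 − 375)/80 = 5.0250 bits, so n ≤ 2^5.0250 = 32.559 → at most 32.

32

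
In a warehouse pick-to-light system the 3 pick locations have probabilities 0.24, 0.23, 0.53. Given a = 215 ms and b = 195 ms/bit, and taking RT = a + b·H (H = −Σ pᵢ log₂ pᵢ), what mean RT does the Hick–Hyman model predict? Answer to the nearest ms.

Entropy contributions −pᵢ log₂ pᵢ: 0.4941, 0.4877, 0.4854; sum H = 1.4672 bits.
RT = a + bH = 215 + 195·1.4672 = 501.11 ms.

501 ms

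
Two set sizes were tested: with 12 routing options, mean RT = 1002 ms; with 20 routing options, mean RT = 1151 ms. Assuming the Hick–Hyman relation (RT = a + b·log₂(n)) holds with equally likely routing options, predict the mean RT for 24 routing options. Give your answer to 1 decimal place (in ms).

With log₂ n on the abscissa the relation is linear; from the two conditions:
  b = (1151 − 1002) / (log₂ 20 − log₂ 12) = 149 / (4.3219 − 3.5850) = 202.180 ms/bit
  a = 1002 − 202.180 × 3.5850 = 277.191 ms
Then RT(24) = 277.191 + 202.180 × log₂ 24 = 277.191 + 202.180 × 4.5850 ≈ 1204.180 ms.

1204.2 ms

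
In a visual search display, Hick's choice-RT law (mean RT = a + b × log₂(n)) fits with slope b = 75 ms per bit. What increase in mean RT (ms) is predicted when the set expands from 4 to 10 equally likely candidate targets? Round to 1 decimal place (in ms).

The intercept a cancels: ΔRT = b·(log₂ n₂ − log₂ n₁) = b·log₂(n₂/n₁).
log₂(10) − log₂(4) = 3.3219 − 2 = 1.3219.
ΔRT = 75 × 1.3219 = 99.145 ms.

99.1 ms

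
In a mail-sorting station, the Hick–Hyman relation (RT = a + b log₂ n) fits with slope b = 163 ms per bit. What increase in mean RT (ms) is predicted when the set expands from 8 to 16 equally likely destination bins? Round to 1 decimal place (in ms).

The intercept a cancels: ΔRT = b·(log₂ n₂ − log₂ n₁) = b·log₂(n₂/n₁).
log₂(16) − log₂(8) = log₂(16/8) = log₂(2) = 1.
ΔRT = 163 × 1.0000 = 163.000 ms.

163.0 ms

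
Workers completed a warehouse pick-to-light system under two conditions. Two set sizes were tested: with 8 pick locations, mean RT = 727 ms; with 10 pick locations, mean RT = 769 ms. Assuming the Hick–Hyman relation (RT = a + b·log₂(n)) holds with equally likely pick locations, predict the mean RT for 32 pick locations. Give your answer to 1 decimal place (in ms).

Fit slope and intercept:
  b = (769 − 727) / (log₂ 10 − log₂ 8) = 42 / (3.3219 − 3) = 130.464 ms/bit
  a = 727 − 130.464 × 3 = 335.608 ms
Then RT(32) = 335.608 + 130.464 × log₂ 32 = 335.608 + 130.464 × 5 ≈ 987.928 ms.

987.9 ms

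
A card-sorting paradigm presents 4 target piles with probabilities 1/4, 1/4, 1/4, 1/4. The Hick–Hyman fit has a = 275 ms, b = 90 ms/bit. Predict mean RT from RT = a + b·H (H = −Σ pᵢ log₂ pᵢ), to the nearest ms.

Each term −pᵢ log₂ pᵢ: 0.25·2 + 0.25·2 + 0.25·2 + 0.25·2; summed, H = 2.000 bits.
Mean RT = a + bH = 275 + 90·2.000 = 455.00 ms.

455 ms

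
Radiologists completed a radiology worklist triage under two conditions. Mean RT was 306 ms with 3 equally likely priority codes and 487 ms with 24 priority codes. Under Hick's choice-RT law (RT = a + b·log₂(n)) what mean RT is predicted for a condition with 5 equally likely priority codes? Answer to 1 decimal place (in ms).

350.5 ms

Fit slope and intercept:
  b = (487 − 306) / (log₂ 24 − log₂ 3) = 181 / (4.5850 − 1.5850) = 60.333 ms/bit
  a = 306 − 60.333 × 1.5850 = 210.374 ms
Then RT(5) = 210.374 + 60.333 × log₂ 5 = 210.374 + 60.333 × 2.3219 ≈ 350.464 ms.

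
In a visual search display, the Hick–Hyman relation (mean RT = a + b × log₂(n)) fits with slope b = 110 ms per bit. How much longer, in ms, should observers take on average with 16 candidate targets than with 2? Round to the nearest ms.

330 ms

ΔRT = (a + b log₂ n₂) − (a + b log₂ n₁) = b·(log₂ n₂ − log₂ n₁).
log₂(16) − log₂(2) = log₂(16/2) = log₂(8) = 3.
ΔRT = 110 × 3.0000 = 330.000 ms.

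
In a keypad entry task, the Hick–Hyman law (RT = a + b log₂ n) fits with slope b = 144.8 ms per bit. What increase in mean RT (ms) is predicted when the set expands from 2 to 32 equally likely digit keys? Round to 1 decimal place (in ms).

579.2 ms

The intercept a cancels: ΔRT = b·(log₂ n₂ − log₂ n₁) = b·log₂(n₂/n₁).
log₂(32) − log₂(2) = log₂(32/2) = log₂(16) = 4.
ΔRT = 144.8 × 4.0000 = 579.200 ms.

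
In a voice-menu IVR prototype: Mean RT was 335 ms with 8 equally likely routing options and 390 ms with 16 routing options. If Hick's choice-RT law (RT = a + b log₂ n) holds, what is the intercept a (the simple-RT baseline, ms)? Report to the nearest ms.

Slope: b = (390 − 335) / (log₂ 16 − log₂ 8) = 55/1.0000 = 55 ms/bit.
Intercept: a = 335 − 55·log₂(8) = 170.000 ms.

170 ms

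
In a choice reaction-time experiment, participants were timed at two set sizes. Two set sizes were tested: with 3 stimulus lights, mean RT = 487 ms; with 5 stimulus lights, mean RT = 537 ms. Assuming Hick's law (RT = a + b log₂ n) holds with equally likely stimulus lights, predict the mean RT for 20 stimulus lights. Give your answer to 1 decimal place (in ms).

672.7 ms

Fit slope and intercept:
  b = (537 − 487) / (log₂ 5 − log₂ 3) = 50 / (2.3219 − 1.5850) = 67.846 ms/bit
  a = 487 − 67.846 × 1.5850 = 379.467 ms
Then RT(20) = 379.467 + 67.846 × log₂ 20 = 379.467 + 67.846 × 4.3219 ≈ 672.692 ms.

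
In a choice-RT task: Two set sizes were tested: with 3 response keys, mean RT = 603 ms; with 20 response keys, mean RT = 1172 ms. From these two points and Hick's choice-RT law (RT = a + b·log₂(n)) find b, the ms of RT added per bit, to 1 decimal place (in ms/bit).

Slope: b = (1172 − 603) / (log₂ 20 − log₂ 3) = 569/2.7370 = 207.894 ms/bit.

207.9 ms/bit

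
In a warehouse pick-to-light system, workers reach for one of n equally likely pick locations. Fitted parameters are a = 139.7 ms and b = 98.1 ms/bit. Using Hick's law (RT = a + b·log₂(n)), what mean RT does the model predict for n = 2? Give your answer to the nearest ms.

log₂(2) = 1 bits, so RT = 139.7 + 98.1 × 1 ≈ 237.800 ms.

238 ms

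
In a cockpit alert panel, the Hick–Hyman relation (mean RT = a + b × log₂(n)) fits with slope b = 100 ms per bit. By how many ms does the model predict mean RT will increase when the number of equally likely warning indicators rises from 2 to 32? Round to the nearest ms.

ΔRT = (a + b log₂ n₂) − (a + b log₂ n₁) = b·(log₂ n₂ − log₂ n₁).
log₂(32) − log₂(2) = log₂(32/2) = log₂(16) = 4.
ΔRT = 100 × 4.0000 = 400.000 ms.

400 ms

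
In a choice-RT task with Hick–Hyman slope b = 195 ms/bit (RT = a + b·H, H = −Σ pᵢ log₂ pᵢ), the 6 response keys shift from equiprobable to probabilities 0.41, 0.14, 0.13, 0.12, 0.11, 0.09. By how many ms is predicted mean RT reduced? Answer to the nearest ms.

48 ms

Equiprobable entropy H₀ = log₂ 6 = 2.5850 bits.
Skewed entropy H = −Σ pᵢ log₂ pᵢ = 2.3371 bits.
ΔRT = b·(H₀ − H) = 195 × 0.2478 = 48.32 ms.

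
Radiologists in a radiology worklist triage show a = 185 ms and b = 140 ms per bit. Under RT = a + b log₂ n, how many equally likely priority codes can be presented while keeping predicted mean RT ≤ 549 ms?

6

Set 185 + 140·log₂ n ≤ 549 → log₂ n ≤ (549 − 185)/140 = 2.6000.
So n ≤ 2^2.6000 = 6.063; the largest integer n is 6.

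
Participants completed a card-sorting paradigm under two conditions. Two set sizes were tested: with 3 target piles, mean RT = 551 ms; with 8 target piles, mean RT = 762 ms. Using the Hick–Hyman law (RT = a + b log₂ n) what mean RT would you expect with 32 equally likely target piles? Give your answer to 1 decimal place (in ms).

With log₂ n on the abscissa the relation is linear; from the two conditions:
  b = (762 − 551) / (log₂ 8 − log₂ 3) = 211 / (3 − 1.5850) = 149.113 ms/bit
  a = 551 − 149.113 × 1.5850 = 314.662 ms
Then RT(32) = 314.662 + 149.113 × log₂ 32 = 314.662 + 149.113 × 5 ≈ 1060.225 ms.

1060.2 ms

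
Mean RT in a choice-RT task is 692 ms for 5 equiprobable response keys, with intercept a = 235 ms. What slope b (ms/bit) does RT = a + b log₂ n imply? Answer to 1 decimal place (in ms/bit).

5 alternatives carry log₂ 5 = 2.3219 bits; the choice cost is 692 − 235 = 457 ms, so b = 457/2.3219 = 196.819 ms/bit.

196.8 ms/bit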